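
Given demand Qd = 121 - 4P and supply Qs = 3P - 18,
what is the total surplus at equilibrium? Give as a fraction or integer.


Find equilibrium: 121 - 4P = 3P - 18
121 + 18 = 7P
P* = 139/7 = 139/7
Q* = 3*139/7 - 18 = 291/7
Inverse demand: P = 121/4 - Q/4, so P_max = 121/4
Inverse supply: P = 6 + Q/3, so P_min = 6
CS = (1/2) * 291/7 * (121/4 - 139/7) = 84681/392
PS = (1/2) * 291/7 * (139/7 - 6) = 28227/98
TS = CS + PS = 84681/392 + 28227/98 = 28227/56

28227/56


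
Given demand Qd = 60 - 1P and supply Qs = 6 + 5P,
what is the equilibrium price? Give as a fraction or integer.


At equilibrium, Qd = Qs.
60 - 1P = 6 + 5P
60 - 6 = 1P + 5P
54 = 6P
P* = 54/6 = 9

9


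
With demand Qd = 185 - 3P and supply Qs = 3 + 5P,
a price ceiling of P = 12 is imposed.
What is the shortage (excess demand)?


At P = 12:
Qd = 185 - 3*12 = 149
Qs = 3 + 5*12 = 63
Shortage = Qd - Qs = 149 - 63 = 86

86


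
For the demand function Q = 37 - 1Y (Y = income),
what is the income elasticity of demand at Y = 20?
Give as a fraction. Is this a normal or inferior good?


dQ/dY = -1
At Y = 20: Q = 37 - 1*20 = 17
Ey = (dQ/dY)(Y/Q) = -1 * 20 / 17 = -20/17
Since Ey < 0, this is a inferior good.

-20/17 (inferior good)


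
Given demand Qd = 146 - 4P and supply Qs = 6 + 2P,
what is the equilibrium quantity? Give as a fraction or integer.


First find equilibrium price:
146 - 4P = 6 + 2P
P* = 140/6 = 70/3
Then substitute into demand:
Q* = 146 - 4 * 70/3 = 158/3

158/3


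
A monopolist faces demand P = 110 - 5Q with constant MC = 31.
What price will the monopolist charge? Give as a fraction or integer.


MR = 110 - 10Q
Set MR = MC: 110 - 10Q = 31
Q* = 79/10
Substitute into demand:
P* = 110 - 5*79/10 = 141/2

141/2


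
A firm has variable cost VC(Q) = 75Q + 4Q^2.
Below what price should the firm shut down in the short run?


AVC(Q) = VC(Q)/Q = 75 + 4Q
AVC is increasing in Q, so minimum AVC is at Q -> 0+.
Min AVC = 75
The firm should shut down if P < 75.

75


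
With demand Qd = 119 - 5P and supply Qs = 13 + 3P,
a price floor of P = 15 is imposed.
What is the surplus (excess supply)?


At P = 15:
Qd = 119 - 5*15 = 44
Qs = 13 + 3*15 = 58
Surplus = Qs - Qd = 58 - 44 = 14

14


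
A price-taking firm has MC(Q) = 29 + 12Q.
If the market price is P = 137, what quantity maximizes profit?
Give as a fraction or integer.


In perfect competition, profit is maximized where P = MC.
137 = 29 + 12Q
108 = 12Q
Q* = 108/12 = 9

9


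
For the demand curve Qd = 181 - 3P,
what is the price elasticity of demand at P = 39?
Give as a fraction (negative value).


dQ/dP = -3
At P = 39: Q = 181 - 3*39 = 64
E = (dQ/dP)(P/Q) = (-3)(39/64) = -117/64

-117/64


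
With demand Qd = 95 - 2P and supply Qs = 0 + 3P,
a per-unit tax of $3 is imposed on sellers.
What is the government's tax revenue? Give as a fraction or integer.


With tax on sellers, new supply: Qs' = 0 + 3(P - 3)
= 3P - 9
New equilibrium quantity:
Q_new = 267/5
Tax revenue = tax * Q_new = 3 * 267/5 = 801/5

801/5


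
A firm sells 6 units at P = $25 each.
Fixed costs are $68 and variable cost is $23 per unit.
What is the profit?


Total Revenue = P * Q = 25 * 6 = $150
Total Cost = FC + VC*Q = 68 + 23*6 = $206
Profit = TR - TC = 150 - 206 = $-56

$-56


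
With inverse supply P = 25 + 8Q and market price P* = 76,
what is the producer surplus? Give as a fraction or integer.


Minimum supply price (at Q=0): P_min = 25
Quantity supplied at P* = 76:
Q* = (76 - 25)/8 = 51/8
PS = (1/2) * Q* * (P* - P_min)
PS = (1/2) * 51/8 * (76 - 25)
PS = (1/2) * 51/8 * 51 = 2601/16

2601/16


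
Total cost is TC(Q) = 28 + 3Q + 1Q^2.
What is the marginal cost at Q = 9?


MC = dTC/dQ = 3 + 2*1*Q
At Q = 9:
MC = 3 + 2*9
MC = 3 + 18 = 21

21


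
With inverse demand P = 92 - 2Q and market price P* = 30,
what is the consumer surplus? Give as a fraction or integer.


Maximum willingness to pay (at Q=0): P_max = 92
Quantity demanded at P* = 30:
Q* = (92 - 30)/2 = 31
CS = (1/2) * Q* * (P_max - P*)
CS = (1/2) * 31 * (92 - 30)
CS = (1/2) * 31 * 62 = 961

961


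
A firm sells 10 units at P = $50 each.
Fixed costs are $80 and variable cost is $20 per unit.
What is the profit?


Total Revenue = P * Q = 50 * 10 = $500
Total Cost = FC + VC*Q = 80 + 20*10 = $280
Profit = TR - TC = 500 - 280 = $220

$220


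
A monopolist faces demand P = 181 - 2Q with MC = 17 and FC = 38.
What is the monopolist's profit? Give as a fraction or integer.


MR = MC: 181 - 4Q = 17
Q* = 41
P* = 181 - 2*41 = 99
Profit = (P* - MC)*Q* - FC
= (99 - 17)*41 - 38
= 82*41 - 38
= 3362 - 38 = 3324

3324


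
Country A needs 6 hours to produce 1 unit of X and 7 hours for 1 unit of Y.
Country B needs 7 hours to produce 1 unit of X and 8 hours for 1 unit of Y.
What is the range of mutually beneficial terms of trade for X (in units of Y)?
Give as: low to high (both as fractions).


Opportunity cost of X for Country A = hours_X / hours_Y = 6/7 = 6/7 units of Y
Opportunity cost of X for Country B = hours_X / hours_Y = 7/8 = 7/8 units of Y
Terms of trade must be between the two opportunity costs.
Range: 6/7 to 7/8

6/7 to 7/8


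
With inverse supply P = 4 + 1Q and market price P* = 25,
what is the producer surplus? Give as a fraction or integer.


Minimum supply price (at Q=0): P_min = 4
Quantity supplied at P* = 25:
Q* = (25 - 4)/1 = 21
PS = (1/2) * Q* * (P* - P_min)
PS = (1/2) * 21 * (25 - 4)
PS = (1/2) * 21 * 21 = 441/2

441/2


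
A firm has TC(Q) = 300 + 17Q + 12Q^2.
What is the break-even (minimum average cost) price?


AC(Q) = 300/Q + 17 + 12Q
To minimize: dAC/dQ = -300/Q^2 + 12 = 0
Q^2 = 300/12 = 25
Q* = 5
Min AC = 300/5 + 17 + 12*5
Min AC = 60 + 17 + 60 = 137

137


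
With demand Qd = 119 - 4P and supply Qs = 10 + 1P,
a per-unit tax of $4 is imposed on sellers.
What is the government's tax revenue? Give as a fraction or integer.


With tax on sellers, new supply: Qs' = 10 + 1(P - 4)
= 6 + 1P
New equilibrium quantity:
Q_new = 143/5
Tax revenue = tax * Q_new = 4 * 143/5 = 572/5

572/5


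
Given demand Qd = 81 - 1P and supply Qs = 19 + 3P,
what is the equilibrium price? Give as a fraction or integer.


At equilibrium, Qd = Qs.
81 - 1P = 19 + 3P
81 - 19 = 1P + 3P
62 = 4P
P* = 62/4 = 31/2

31/2


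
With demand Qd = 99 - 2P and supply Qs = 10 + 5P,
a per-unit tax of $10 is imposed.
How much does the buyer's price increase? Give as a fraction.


With a per-unit tax, the buyer's price increase depends on relative slopes.
Supply slope: d = 5, Demand slope: b = 2
Buyer's price increase = d * tax / (b + d)
= 5 * 10 / (2 + 5)
= 50 / 7 = 50/7

50/7


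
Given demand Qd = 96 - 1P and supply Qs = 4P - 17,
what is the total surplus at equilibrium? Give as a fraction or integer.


Find equilibrium: 96 - 1P = 4P - 17
96 + 17 = 5P
P* = 113/5 = 113/5
Q* = 4*113/5 - 17 = 367/5
Inverse demand: P = 96 - Q/1, so P_max = 96
Inverse supply: P = 17/4 + Q/4, so P_min = 17/4
CS = (1/2) * 367/5 * (96 - 113/5) = 134689/50
PS = (1/2) * 367/5 * (113/5 - 17/4) = 134689/200
TS = CS + PS = 134689/50 + 134689/200 = 134689/40

134689/40


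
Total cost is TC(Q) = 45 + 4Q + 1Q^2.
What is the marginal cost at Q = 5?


MC = dTC/dQ = 4 + 2*1*Q
At Q = 5:
MC = 4 + 2*5
MC = 4 + 10 = 14

14


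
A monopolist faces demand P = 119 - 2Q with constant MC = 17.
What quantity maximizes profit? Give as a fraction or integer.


TR = P*Q = (119 - 2Q)Q = 119Q - 2Q^2
MR = dTR/dQ = 119 - 4Q
Set MR = MC:
119 - 4Q = 17
102 = 4Q
Q* = 102/4 = 51/2

51/2


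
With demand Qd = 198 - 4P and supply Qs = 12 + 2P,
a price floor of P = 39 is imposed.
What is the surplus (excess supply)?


At P = 39:
Qd = 198 - 4*39 = 42
Qs = 12 + 2*39 = 90
Surplus = Qs - Qd = 90 - 42 = 48

48


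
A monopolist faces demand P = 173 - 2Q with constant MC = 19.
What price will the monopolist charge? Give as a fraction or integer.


MR = 173 - 4Q
Set MR = MC: 173 - 4Q = 19
Q* = 77/2
Substitute into demand:
P* = 173 - 2*77/2 = 96

96


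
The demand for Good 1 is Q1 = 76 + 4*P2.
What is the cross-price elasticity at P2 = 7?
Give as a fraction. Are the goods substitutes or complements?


dQ1/dP2 = 4
At P2 = 7: Q1 = 76 + 4*7 = 104
Exy = (dQ1/dP2)(P2/Q1) = 4 * 7 / 104 = 7/26
Since Exy > 0, the goods are substitutes.

7/26 (substitutes)


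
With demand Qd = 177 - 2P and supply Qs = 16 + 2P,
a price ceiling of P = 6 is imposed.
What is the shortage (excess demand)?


At P = 6:
Qd = 177 - 2*6 = 165
Qs = 16 + 2*6 = 28
Shortage = Qd - Qs = 165 - 28 = 137

137


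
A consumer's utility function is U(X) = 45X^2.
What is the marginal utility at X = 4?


MU = dU/dX = 45*2*X^(2-1)
MU = 90*X^1
At X = 4:
MU = 90 * 4^1
MU = 90 * 4 = 360

360


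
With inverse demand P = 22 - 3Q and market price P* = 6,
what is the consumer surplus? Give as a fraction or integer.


Maximum willingness to pay (at Q=0): P_max = 22
Quantity demanded at P* = 6:
Q* = (22 - 6)/3 = 16/3
CS = (1/2) * Q* * (P_max - P*)
CS = (1/2) * 16/3 * (22 - 6)
CS = (1/2) * 16/3 * 16 = 128/3

128/3


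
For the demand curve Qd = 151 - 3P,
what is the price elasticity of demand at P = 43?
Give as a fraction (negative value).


dQ/dP = -3
At P = 43: Q = 151 - 3*43 = 22
E = (dQ/dP)(P/Q) = (-3)(43/22) = -129/22

-129/22


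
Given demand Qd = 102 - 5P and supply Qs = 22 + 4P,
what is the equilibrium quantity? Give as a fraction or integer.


First find equilibrium price:
102 - 5P = 22 + 4P
P* = 80/9 = 80/9
Then substitute into demand:
Q* = 102 - 5 * 80/9 = 518/9

518/9


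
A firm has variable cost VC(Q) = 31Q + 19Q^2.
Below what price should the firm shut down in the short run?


AVC(Q) = VC(Q)/Q = 31 + 19Q
AVC is increasing in Q, so minimum AVC is at Q -> 0+.
Min AVC = 31
The firm should shut down if P < 31.

31


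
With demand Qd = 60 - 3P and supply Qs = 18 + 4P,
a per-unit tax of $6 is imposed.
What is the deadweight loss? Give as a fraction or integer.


Pre-tax equilibrium quantity: Q* = 42
Post-tax equilibrium quantity: Q_tax = 222/7
Reduction in quantity: Q* - Q_tax = 72/7
DWL = (1/2) * tax * (Q* - Q_tax)
DWL = (1/2) * 6 * 72/7 = 216/7

216/7


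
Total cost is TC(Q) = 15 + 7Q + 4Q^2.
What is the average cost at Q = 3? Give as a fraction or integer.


TC(3) = 15 + 7*3 + 4*3^2
TC(3) = 15 + 21 + 36 = 72
AC = TC/Q = 72/3 = 24

24


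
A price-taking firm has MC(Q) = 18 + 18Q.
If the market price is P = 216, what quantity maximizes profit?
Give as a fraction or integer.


In perfect competition, profit is maximized where P = MC.
216 = 18 + 18Q
198 = 18Q
Q* = 198/18 = 11

11


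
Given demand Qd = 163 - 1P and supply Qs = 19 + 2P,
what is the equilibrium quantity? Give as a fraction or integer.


First find equilibrium price:
163 - 1P = 19 + 2P
P* = 144/3 = 48
Then substitute into demand:
Q* = 163 - 1 * 48 = 115

115


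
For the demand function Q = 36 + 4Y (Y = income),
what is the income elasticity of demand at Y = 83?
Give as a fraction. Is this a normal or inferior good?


dQ/dY = 4
At Y = 83: Q = 36 + 4*83 = 368
Ey = (dQ/dY)(Y/Q) = 4 * 83 / 368 = 83/92
Since Ey > 0, this is a normal good.

83/92 (normal good)


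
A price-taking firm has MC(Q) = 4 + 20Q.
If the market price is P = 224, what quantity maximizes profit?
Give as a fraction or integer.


In perfect competition, profit is maximized where P = MC.
224 = 4 + 20Q
220 = 20Q
Q* = 220/20 = 11

11


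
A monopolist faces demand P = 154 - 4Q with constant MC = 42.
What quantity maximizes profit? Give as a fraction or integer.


TR = P*Q = (154 - 4Q)Q = 154Q - 4Q^2
MR = dTR/dQ = 154 - 8Q
Set MR = MC:
154 - 8Q = 42
112 = 8Q
Q* = 112/8 = 14

14


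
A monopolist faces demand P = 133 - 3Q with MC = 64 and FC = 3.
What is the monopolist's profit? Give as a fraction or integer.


MR = MC: 133 - 6Q = 64
Q* = 23/2
P* = 133 - 3*23/2 = 197/2
Profit = (P* - MC)*Q* - FC
= (197/2 - 64)*23/2 - 3
= 69/2*23/2 - 3
= 1587/4 - 3 = 1575/4

1575/4


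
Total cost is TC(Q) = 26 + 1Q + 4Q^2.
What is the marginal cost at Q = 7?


MC = dTC/dQ = 1 + 2*4*Q
At Q = 7:
MC = 1 + 8*7
MC = 1 + 56 = 57

57


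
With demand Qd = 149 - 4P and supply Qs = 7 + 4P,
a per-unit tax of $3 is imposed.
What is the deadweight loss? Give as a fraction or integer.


Pre-tax equilibrium quantity: Q* = 78
Post-tax equilibrium quantity: Q_tax = 72
Reduction in quantity: Q* - Q_tax = 6
DWL = (1/2) * tax * (Q* - Q_tax)
DWL = (1/2) * 3 * 6 = 9

9


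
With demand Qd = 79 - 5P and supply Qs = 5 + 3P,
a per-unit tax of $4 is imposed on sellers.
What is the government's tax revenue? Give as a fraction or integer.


With tax on sellers, new supply: Qs' = 5 + 3(P - 4)
= 3P - 7
New equilibrium quantity:
Q_new = 101/4
Tax revenue = tax * Q_new = 4 * 101/4 = 101

101


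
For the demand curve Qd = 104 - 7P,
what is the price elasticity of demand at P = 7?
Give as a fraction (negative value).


dQ/dP = -7
At P = 7: Q = 104 - 7*7 = 55
E = (dQ/dP)(P/Q) = (-7)(7/55) = -49/55

-49/55


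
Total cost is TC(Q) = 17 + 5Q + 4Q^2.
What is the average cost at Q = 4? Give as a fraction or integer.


TC(4) = 17 + 5*4 + 4*4^2
TC(4) = 17 + 20 + 64 = 101
AC = TC/Q = 101/4 = 101/4

101/4


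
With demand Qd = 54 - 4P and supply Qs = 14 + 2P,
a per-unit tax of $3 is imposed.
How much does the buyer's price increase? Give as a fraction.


With a per-unit tax, the buyer's price increase depends on relative slopes.
Supply slope: d = 2, Demand slope: b = 4
Buyer's price increase = d * tax / (b + d)
= 2 * 3 / (4 + 2)
= 6 / 6 = 1

1


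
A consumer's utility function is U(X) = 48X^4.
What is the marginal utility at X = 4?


MU = dU/dX = 48*4*X^(4-1)
MU = 192*X^3
At X = 4:
MU = 192 * 4^3
MU = 192 * 64 = 12288

12288


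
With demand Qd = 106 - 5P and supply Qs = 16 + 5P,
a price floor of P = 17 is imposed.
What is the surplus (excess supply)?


At P = 17:
Qd = 106 - 5*17 = 21
Qs = 16 + 5*17 = 101
Surplus = Qs - Qd = 101 - 21 = 80

80


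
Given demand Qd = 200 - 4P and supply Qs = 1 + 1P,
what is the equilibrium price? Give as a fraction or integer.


At equilibrium, Qd = Qs.
200 - 4P = 1 + 1P
200 - 1 = 4P + 1P
199 = 5P
P* = 199/5 = 199/5

199/5


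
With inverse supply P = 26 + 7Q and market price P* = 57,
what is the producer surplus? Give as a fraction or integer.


Minimum supply price (at Q=0): P_min = 26
Quantity supplied at P* = 57:
Q* = (57 - 26)/7 = 31/7
PS = (1/2) * Q* * (P* - P_min)
PS = (1/2) * 31/7 * (57 - 26)
PS = (1/2) * 31/7 * 31 = 961/14

961/14


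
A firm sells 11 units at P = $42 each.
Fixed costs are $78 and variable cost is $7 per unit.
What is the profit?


Total Revenue = P * Q = 42 * 11 = $462
Total Cost = FC + VC*Q = 78 + 7*11 = $155
Profit = TR - TC = 462 - 155 = $307

$307


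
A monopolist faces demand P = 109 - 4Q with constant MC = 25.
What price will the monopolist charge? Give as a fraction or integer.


MR = 109 - 8Q
Set MR = MC: 109 - 8Q = 25
Q* = 21/2
Substitute into demand:
P* = 109 - 4*21/2 = 67

67


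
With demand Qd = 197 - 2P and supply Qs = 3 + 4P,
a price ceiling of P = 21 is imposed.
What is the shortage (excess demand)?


At P = 21:
Qd = 197 - 2*21 = 155
Qs = 3 + 4*21 = 87
Shortage = Qd - Qs = 155 - 87 = 68

68


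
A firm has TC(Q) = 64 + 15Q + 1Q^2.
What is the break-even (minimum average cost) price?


AC(Q) = 64/Q + 15 + 1Q
To minimize: dAC/dQ = -64/Q^2 + 1 = 0
Q^2 = 64/1 = 64
Q* = 8
Min AC = 64/8 + 15 + 1*8
Min AC = 8 + 15 + 8 = 31

31


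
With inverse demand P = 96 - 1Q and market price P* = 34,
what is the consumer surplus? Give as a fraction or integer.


Maximum willingness to pay (at Q=0): P_max = 96
Quantity demanded at P* = 34:
Q* = (96 - 34)/1 = 62
CS = (1/2) * Q* * (P_max - P*)
CS = (1/2) * 62 * (96 - 34)
CS = (1/2) * 62 * 62 = 1922

1922


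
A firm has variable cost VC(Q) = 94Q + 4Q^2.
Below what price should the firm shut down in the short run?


AVC(Q) = VC(Q)/Q = 94 + 4Q
AVC is increasing in Q, so minimum AVC is at Q -> 0+.
Min AVC = 94
The firm should shut down if P < 94.

94


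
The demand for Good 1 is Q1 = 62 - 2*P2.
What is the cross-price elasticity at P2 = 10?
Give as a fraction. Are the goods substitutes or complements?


dQ1/dP2 = -2
At P2 = 10: Q1 = 62 - 2*10 = 42
Exy = (dQ1/dP2)(P2/Q1) = -2 * 10 / 42 = -10/21
Since Exy < 0, the goods are complements.

-10/21 (complements)


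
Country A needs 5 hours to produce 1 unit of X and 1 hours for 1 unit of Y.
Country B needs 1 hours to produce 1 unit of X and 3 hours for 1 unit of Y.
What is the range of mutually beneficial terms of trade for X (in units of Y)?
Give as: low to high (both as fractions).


Opportunity cost of X for Country A = hours_X / hours_Y = 5/1 = 5 units of Y
Opportunity cost of X for Country B = hours_X / hours_Y = 1/3 = 1/3 units of Y
Terms of trade must be between the two opportunity costs.
Range: 1/3 to 5

1/3 to 5


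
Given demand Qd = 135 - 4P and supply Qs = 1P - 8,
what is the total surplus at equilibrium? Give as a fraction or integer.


Find equilibrium: 135 - 4P = 1P - 8
135 + 8 = 5P
P* = 143/5 = 143/5
Q* = 1*143/5 - 8 = 103/5
Inverse demand: P = 135/4 - Q/4, so P_max = 135/4
Inverse supply: P = 8 + Q/1, so P_min = 8
CS = (1/2) * 103/5 * (135/4 - 143/5) = 10609/200
PS = (1/2) * 103/5 * (143/5 - 8) = 10609/50
TS = CS + PS = 10609/200 + 10609/50 = 10609/40

10609/40


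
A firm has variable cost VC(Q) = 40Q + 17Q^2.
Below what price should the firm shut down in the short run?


AVC(Q) = VC(Q)/Q = 40 + 17Q
AVC is increasing in Q, so minimum AVC is at Q -> 0+.
Min AVC = 40
The firm should shut down if P < 40.

40


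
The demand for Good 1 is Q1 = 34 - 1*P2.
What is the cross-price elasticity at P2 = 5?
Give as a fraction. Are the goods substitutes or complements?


dQ1/dP2 = -1
At P2 = 5: Q1 = 34 - 1*5 = 29
Exy = (dQ1/dP2)(P2/Q1) = -1 * 5 / 29 = -5/29
Since Exy < 0, the goods are complements.

-5/29 (complements)


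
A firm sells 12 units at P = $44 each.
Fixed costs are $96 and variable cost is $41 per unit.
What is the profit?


Total Revenue = P * Q = 44 * 12 = $528
Total Cost = FC + VC*Q = 96 + 41*12 = $588
Profit = TR - TC = 528 - 588 = $-60

$-60


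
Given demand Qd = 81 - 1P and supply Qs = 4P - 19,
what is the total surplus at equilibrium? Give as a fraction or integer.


Find equilibrium: 81 - 1P = 4P - 19
81 + 19 = 5P
P* = 100/5 = 20
Q* = 4*20 - 19 = 61
Inverse demand: P = 81 - Q/1, so P_max = 81
Inverse supply: P = 19/4 + Q/4, so P_min = 19/4
CS = (1/2) * 61 * (81 - 20) = 3721/2
PS = (1/2) * 61 * (20 - 19/4) = 3721/8
TS = CS + PS = 3721/2 + 3721/8 = 18605/8

18605/8


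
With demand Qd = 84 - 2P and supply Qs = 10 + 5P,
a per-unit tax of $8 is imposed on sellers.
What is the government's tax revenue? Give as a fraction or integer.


With tax on sellers, new supply: Qs' = 10 + 5(P - 8)
= 5P - 30
New equilibrium quantity:
Q_new = 360/7
Tax revenue = tax * Q_new = 8 * 360/7 = 2880/7

2880/7


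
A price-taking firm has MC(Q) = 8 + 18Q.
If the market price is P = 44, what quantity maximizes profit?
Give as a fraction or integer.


In perfect competition, profit is maximized where P = MC.
44 = 8 + 18Q
36 = 18Q
Q* = 36/18 = 2

2


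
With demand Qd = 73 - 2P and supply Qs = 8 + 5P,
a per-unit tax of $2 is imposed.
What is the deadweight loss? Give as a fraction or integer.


Pre-tax equilibrium quantity: Q* = 381/7
Post-tax equilibrium quantity: Q_tax = 361/7
Reduction in quantity: Q* - Q_tax = 20/7
DWL = (1/2) * tax * (Q* - Q_tax)
DWL = (1/2) * 2 * 20/7 = 20/7

20/7


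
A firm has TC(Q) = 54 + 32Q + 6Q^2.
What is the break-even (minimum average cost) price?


AC(Q) = 54/Q + 32 + 6Q
To minimize: dAC/dQ = -54/Q^2 + 6 = 0
Q^2 = 54/6 = 9
Q* = 3
Min AC = 54/3 + 32 + 6*3
Min AC = 18 + 32 + 18 = 68

68


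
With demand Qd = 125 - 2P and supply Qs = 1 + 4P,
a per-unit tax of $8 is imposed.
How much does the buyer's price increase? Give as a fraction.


With a per-unit tax, the buyer's price increase depends on relative slopes.
Supply slope: d = 4, Demand slope: b = 2
Buyer's price increase = d * tax / (b + d)
= 4 * 8 / (2 + 4)
= 32 / 6 = 16/3

16/3


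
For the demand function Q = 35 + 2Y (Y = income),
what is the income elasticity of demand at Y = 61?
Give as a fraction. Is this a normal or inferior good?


dQ/dY = 2
At Y = 61: Q = 35 + 2*61 = 157
Ey = (dQ/dY)(Y/Q) = 2 * 61 / 157 = 122/157
Since Ey > 0, this is a normal good.

122/157 (normal good)


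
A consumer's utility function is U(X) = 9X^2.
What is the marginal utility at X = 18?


MU = dU/dX = 9*2*X^(2-1)
MU = 18*X^1
At X = 18:
MU = 18 * 18^1
MU = 18 * 18 = 324

324


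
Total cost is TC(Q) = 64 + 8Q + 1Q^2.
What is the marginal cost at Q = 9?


MC = dTC/dQ = 8 + 2*1*Q
At Q = 9:
MC = 8 + 2*9
MC = 8 + 18 = 26

26


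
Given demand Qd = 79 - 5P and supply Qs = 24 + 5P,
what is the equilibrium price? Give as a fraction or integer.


At equilibrium, Qd = Qs.
79 - 5P = 24 + 5P
79 - 24 = 5P + 5P
55 = 10P
P* = 55/10 = 11/2

11/2


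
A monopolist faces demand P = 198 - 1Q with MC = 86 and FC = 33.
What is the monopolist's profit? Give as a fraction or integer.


MR = MC: 198 - 2Q = 86
Q* = 56
P* = 198 - 1*56 = 142
Profit = (P* - MC)*Q* - FC
= (142 - 86)*56 - 33
= 56*56 - 33
= 3136 - 33 = 3103

3103


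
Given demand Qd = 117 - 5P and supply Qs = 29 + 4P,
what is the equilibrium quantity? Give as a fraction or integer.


First find equilibrium price:
117 - 5P = 29 + 4P
P* = 88/9 = 88/9
Then substitute into demand:
Q* = 117 - 5 * 88/9 = 613/9

613/9


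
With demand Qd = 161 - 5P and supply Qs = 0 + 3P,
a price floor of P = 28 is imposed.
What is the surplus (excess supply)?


At P = 28:
Qd = 161 - 5*28 = 21
Qs = 0 + 3*28 = 84
Surplus = Qs - Qd = 84 - 21 = 63

63


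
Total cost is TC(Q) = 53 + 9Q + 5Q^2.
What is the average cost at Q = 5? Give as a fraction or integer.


TC(5) = 53 + 9*5 + 5*5^2
TC(5) = 53 + 45 + 125 = 223
AC = TC/Q = 223/5 = 223/5

223/5


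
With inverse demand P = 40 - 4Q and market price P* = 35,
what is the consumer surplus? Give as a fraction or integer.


Maximum willingness to pay (at Q=0): P_max = 40
Quantity demanded at P* = 35:
Q* = (40 - 35)/4 = 5/4
CS = (1/2) * Q* * (P_max - P*)
CS = (1/2) * 5/4 * (40 - 35)
CS = (1/2) * 5/4 * 5 = 25/8

25/8


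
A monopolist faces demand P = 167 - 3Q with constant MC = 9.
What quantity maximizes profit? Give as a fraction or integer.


TR = P*Q = (167 - 3Q)Q = 167Q - 3Q^2
MR = dTR/dQ = 167 - 6Q
Set MR = MC:
167 - 6Q = 9
158 = 6Q
Q* = 158/6 = 79/3

79/3


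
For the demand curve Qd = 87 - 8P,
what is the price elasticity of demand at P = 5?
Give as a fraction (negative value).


dQ/dP = -8
At P = 5: Q = 87 - 8*5 = 47
E = (dQ/dP)(P/Q) = (-8)(5/47) = -40/47

-40/47


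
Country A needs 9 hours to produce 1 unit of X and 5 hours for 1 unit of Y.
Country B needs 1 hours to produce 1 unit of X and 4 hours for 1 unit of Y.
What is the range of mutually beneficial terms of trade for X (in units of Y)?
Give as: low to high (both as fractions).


Opportunity cost of X for Country A = hours_X / hours_Y = 9/5 = 9/5 units of Y
Opportunity cost of X for Country B = hours_X / hours_Y = 1/4 = 1/4 units of Y
Terms of trade must be between the two opportunity costs.
Range: 1/4 to 9/5

1/4 to 9/5


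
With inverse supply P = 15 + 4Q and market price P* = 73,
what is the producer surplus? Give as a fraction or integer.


Minimum supply price (at Q=0): P_min = 15
Quantity supplied at P* = 73:
Q* = (73 - 15)/4 = 29/2
PS = (1/2) * Q* * (P* - P_min)
PS = (1/2) * 29/2 * (73 - 15)
PS = (1/2) * 29/2 * 58 = 841/2

841/2


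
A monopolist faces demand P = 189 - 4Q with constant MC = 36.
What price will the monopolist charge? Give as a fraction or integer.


MR = 189 - 8Q
Set MR = MC: 189 - 8Q = 36
Q* = 153/8
Substitute into demand:
P* = 189 - 4*153/8 = 225/2

225/2


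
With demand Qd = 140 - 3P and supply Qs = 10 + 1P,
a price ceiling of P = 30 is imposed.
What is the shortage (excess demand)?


At P = 30:
Qd = 140 - 3*30 = 50
Qs = 10 + 1*30 = 40
Shortage = Qd - Qs = 50 - 40 = 10

10


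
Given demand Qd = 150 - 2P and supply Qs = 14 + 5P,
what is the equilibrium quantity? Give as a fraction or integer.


First find equilibrium price:
150 - 2P = 14 + 5P
P* = 136/7 = 136/7
Then substitute into demand:
Q* = 150 - 2 * 136/7 = 778/7

778/7


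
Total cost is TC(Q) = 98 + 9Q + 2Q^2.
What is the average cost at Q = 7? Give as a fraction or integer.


TC(7) = 98 + 9*7 + 2*7^2
TC(7) = 98 + 63 + 98 = 259
AC = TC/Q = 259/7 = 37

37


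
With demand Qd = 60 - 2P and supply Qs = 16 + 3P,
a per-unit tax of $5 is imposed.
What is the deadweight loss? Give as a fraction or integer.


Pre-tax equilibrium quantity: Q* = 212/5
Post-tax equilibrium quantity: Q_tax = 182/5
Reduction in quantity: Q* - Q_tax = 6
DWL = (1/2) * tax * (Q* - Q_tax)
DWL = (1/2) * 5 * 6 = 15

15


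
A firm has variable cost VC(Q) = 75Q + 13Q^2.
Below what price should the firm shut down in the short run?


AVC(Q) = VC(Q)/Q = 75 + 13Q
AVC is increasing in Q, so minimum AVC is at Q -> 0+.
Min AVC = 75
The firm should shut down if P < 75.

75


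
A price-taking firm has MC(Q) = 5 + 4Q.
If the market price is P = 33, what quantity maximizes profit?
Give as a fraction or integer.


In perfect competition, profit is maximized where P = MC.
33 = 5 + 4Q
28 = 4Q
Q* = 28/4 = 7

7


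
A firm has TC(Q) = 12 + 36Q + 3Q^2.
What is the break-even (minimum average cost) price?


AC(Q) = 12/Q + 36 + 3Q
To minimize: dAC/dQ = -12/Q^2 + 3 = 0
Q^2 = 12/3 = 4
Q* = 2
Min AC = 12/2 + 36 + 3*2
Min AC = 6 + 36 + 6 = 48

48


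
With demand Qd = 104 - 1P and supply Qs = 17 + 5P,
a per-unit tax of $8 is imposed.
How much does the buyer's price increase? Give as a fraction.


With a per-unit tax, the buyer's price increase depends on relative slopes.
Supply slope: d = 5, Demand slope: b = 1
Buyer's price increase = d * tax / (b + d)
= 5 * 8 / (1 + 5)
= 40 / 6 = 20/3

20/3


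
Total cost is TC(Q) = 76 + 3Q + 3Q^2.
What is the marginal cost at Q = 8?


MC = dTC/dQ = 3 + 2*3*Q
At Q = 8:
MC = 3 + 6*8
MC = 3 + 48 = 51

51


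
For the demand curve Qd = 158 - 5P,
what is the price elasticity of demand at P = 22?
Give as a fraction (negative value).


dQ/dP = -5
At P = 22: Q = 158 - 5*22 = 48
E = (dQ/dP)(P/Q) = (-5)(22/48) = -55/24

-55/24


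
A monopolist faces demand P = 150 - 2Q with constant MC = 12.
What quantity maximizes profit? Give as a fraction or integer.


TR = P*Q = (150 - 2Q)Q = 150Q - 2Q^2
MR = dTR/dQ = 150 - 4Q
Set MR = MC:
150 - 4Q = 12
138 = 4Q
Q* = 138/4 = 69/2

69/2


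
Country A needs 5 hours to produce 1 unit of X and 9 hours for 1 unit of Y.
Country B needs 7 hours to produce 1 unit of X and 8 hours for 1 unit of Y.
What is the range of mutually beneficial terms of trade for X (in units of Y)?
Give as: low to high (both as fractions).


Opportunity cost of X for Country A = hours_X / hours_Y = 5/9 = 5/9 units of Y
Opportunity cost of X for Country B = hours_X / hours_Y = 7/8 = 7/8 units of Y
Terms of trade must be between the two opportunity costs.
Range: 5/9 to 7/8

5/9 to 7/8


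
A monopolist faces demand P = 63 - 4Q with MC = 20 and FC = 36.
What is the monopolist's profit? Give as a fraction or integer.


MR = MC: 63 - 8Q = 20
Q* = 43/8
P* = 63 - 4*43/8 = 83/2
Profit = (P* - MC)*Q* - FC
= (83/2 - 20)*43/8 - 36
= 43/2*43/8 - 36
= 1849/16 - 36 = 1273/16

1273/16


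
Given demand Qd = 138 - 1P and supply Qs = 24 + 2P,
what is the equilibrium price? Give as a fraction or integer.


At equilibrium, Qd = Qs.
138 - 1P = 24 + 2P
138 - 24 = 1P + 2P
114 = 3P
P* = 114/3 = 38

38


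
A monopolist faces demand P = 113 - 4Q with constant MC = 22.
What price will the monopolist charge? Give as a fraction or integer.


MR = 113 - 8Q
Set MR = MC: 113 - 8Q = 22
Q* = 91/8
Substitute into demand:
P* = 113 - 4*91/8 = 135/2

135/2


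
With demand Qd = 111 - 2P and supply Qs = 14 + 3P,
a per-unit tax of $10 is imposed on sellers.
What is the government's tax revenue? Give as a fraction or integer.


With tax on sellers, new supply: Qs' = 14 + 3(P - 10)
= 3P - 16
New equilibrium quantity:
Q_new = 301/5
Tax revenue = tax * Q_new = 10 * 301/5 = 602

602


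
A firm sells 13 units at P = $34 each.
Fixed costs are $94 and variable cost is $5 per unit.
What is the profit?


Total Revenue = P * Q = 34 * 13 = $442
Total Cost = FC + VC*Q = 94 + 5*13 = $159
Profit = TR - TC = 442 - 159 = $283

$283


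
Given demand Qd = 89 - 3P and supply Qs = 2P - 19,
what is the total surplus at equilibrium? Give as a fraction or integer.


Find equilibrium: 89 - 3P = 2P - 19
89 + 19 = 5P
P* = 108/5 = 108/5
Q* = 2*108/5 - 19 = 121/5
Inverse demand: P = 89/3 - Q/3, so P_max = 89/3
Inverse supply: P = 19/2 + Q/2, so P_min = 19/2
CS = (1/2) * 121/5 * (89/3 - 108/5) = 14641/150
PS = (1/2) * 121/5 * (108/5 - 19/2) = 14641/100
TS = CS + PS = 14641/150 + 14641/100 = 14641/60

14641/60


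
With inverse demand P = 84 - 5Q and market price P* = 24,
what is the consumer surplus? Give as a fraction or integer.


Maximum willingness to pay (at Q=0): P_max = 84
Quantity demanded at P* = 24:
Q* = (84 - 24)/5 = 12
CS = (1/2) * Q* * (P_max - P*)
CS = (1/2) * 12 * (84 - 24)
CS = (1/2) * 12 * 60 = 360

360


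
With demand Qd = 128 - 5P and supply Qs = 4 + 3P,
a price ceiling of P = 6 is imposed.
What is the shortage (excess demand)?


At P = 6:
Qd = 128 - 5*6 = 98
Qs = 4 + 3*6 = 22
Shortage = Qd - Qs = 98 - 22 = 76

76


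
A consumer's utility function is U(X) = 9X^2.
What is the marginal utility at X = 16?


MU = dU/dX = 9*2*X^(2-1)
MU = 18*X^1
At X = 16:
MU = 18 * 16^1
MU = 18 * 16 = 288

288


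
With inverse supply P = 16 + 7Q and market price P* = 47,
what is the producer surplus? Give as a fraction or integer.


Minimum supply price (at Q=0): P_min = 16
Quantity supplied at P* = 47:
Q* = (47 - 16)/7 = 31/7
PS = (1/2) * Q* * (P* - P_min)
PS = (1/2) * 31/7 * (47 - 16)
PS = (1/2) * 31/7 * 31 = 961/14

961/14


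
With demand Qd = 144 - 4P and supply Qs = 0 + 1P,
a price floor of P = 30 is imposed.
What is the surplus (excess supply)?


At P = 30:
Qd = 144 - 4*30 = 24
Qs = 0 + 1*30 = 30
Surplus = Qs - Qd = 30 - 24 = 6

6


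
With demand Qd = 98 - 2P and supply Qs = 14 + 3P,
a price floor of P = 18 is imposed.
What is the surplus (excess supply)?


At P = 18:
Qd = 98 - 2*18 = 62
Qs = 14 + 3*18 = 68
Surplus = Qs - Qd = 68 - 62 = 6

6


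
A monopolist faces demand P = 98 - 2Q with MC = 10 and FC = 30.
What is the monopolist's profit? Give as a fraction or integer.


MR = MC: 98 - 4Q = 10
Q* = 22
P* = 98 - 2*22 = 54
Profit = (P* - MC)*Q* - FC
= (54 - 10)*22 - 30
= 44*22 - 30
= 968 - 30 = 938

938


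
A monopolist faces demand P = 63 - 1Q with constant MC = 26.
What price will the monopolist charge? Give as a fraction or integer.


MR = 63 - 2Q
Set MR = MC: 63 - 2Q = 26
Q* = 37/2
Substitute into demand:
P* = 63 - 1*37/2 = 89/2

89/2


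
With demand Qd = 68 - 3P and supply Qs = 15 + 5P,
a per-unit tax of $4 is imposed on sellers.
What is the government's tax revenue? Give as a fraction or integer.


With tax on sellers, new supply: Qs' = 15 + 5(P - 4)
= 5P - 5
New equilibrium quantity:
Q_new = 325/8
Tax revenue = tax * Q_new = 4 * 325/8 = 325/2

325/2


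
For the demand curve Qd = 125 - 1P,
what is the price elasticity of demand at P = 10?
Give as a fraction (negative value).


dQ/dP = -1
At P = 10: Q = 125 - 1*10 = 115
E = (dQ/dP)(P/Q) = (-1)(10/115) = -2/23

-2/23


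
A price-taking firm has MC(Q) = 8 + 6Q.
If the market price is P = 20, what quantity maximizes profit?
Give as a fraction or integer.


In perfect competition, profit is maximized where P = MC.
20 = 8 + 6Q
12 = 6Q
Q* = 12/6 = 2

2


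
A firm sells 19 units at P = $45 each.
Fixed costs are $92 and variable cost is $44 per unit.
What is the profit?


Total Revenue = P * Q = 45 * 19 = $855
Total Cost = FC + VC*Q = 92 + 44*19 = $928
Profit = TR - TC = 855 - 928 = $-73

$-73


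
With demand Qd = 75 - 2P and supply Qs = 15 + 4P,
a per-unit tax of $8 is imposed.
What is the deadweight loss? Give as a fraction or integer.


Pre-tax equilibrium quantity: Q* = 55
Post-tax equilibrium quantity: Q_tax = 133/3
Reduction in quantity: Q* - Q_tax = 32/3
DWL = (1/2) * tax * (Q* - Q_tax)
DWL = (1/2) * 8 * 32/3 = 128/3

128/3


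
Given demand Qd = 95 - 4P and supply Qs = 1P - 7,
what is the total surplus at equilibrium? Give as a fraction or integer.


Find equilibrium: 95 - 4P = 1P - 7
95 + 7 = 5P
P* = 102/5 = 102/5
Q* = 1*102/5 - 7 = 67/5
Inverse demand: P = 95/4 - Q/4, so P_max = 95/4
Inverse supply: P = 7 + Q/1, so P_min = 7
CS = (1/2) * 67/5 * (95/4 - 102/5) = 4489/200
PS = (1/2) * 67/5 * (102/5 - 7) = 4489/50
TS = CS + PS = 4489/200 + 4489/50 = 4489/40

4489/40


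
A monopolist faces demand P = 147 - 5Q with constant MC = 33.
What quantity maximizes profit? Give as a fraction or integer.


TR = P*Q = (147 - 5Q)Q = 147Q - 5Q^2
MR = dTR/dQ = 147 - 10Q
Set MR = MC:
147 - 10Q = 33
114 = 10Q
Q* = 114/10 = 57/5

57/5


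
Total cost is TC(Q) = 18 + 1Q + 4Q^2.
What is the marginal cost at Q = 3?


MC = dTC/dQ = 1 + 2*4*Q
At Q = 3:
MC = 1 + 8*3
MC = 1 + 24 = 25

25


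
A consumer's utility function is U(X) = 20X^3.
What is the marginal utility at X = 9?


MU = dU/dX = 20*3*X^(3-1)
MU = 60*X^2
At X = 9:
MU = 60 * 9^2
MU = 60 * 81 = 4860

4860


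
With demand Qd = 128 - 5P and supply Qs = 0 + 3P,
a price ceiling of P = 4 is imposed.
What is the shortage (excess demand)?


At P = 4:
Qd = 128 - 5*4 = 108
Qs = 0 + 3*4 = 12
Shortage = Qd - Qs = 108 - 12 = 96

96


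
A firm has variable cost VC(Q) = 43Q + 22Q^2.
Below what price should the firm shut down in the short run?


AVC(Q) = VC(Q)/Q = 43 + 22Q
AVC is increasing in Q, so minimum AVC is at Q -> 0+.
Min AVC = 43
The firm should shut down if P < 43.

43


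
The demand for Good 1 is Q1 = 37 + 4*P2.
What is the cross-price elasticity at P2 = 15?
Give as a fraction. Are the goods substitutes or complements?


dQ1/dP2 = 4
At P2 = 15: Q1 = 37 + 4*15 = 97
Exy = (dQ1/dP2)(P2/Q1) = 4 * 15 / 97 = 60/97
Since Exy > 0, the goods are substitutes.

60/97 (substitutes)


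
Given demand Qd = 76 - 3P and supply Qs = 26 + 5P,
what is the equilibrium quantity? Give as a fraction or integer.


First find equilibrium price:
76 - 3P = 26 + 5P
P* = 50/8 = 25/4
Then substitute into demand:
Q* = 76 - 3 * 25/4 = 229/4

229/4


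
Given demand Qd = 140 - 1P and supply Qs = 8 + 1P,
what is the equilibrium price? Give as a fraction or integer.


At equilibrium, Qd = Qs.
140 - 1P = 8 + 1P
140 - 8 = 1P + 1P
132 = 2P
P* = 132/2 = 66

66


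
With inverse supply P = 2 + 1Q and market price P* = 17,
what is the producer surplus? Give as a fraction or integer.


Minimum supply price (at Q=0): P_min = 2
Quantity supplied at P* = 17:
Q* = (17 - 2)/1 = 15
PS = (1/2) * Q* * (P* - P_min)
PS = (1/2) * 15 * (17 - 2)
PS = (1/2) * 15 * 15 = 225/2

225/2


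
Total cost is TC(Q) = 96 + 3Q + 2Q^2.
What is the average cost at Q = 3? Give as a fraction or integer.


TC(3) = 96 + 3*3 + 2*3^2
TC(3) = 96 + 9 + 18 = 123
AC = TC/Q = 123/3 = 41

41


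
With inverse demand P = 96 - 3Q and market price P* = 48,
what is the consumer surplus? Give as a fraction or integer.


Maximum willingness to pay (at Q=0): P_max = 96
Quantity demanded at P* = 48:
Q* = (96 - 48)/3 = 16
CS = (1/2) * Q* * (P_max - P*)
CS = (1/2) * 16 * (96 - 48)
CS = (1/2) * 16 * 48 = 384

384


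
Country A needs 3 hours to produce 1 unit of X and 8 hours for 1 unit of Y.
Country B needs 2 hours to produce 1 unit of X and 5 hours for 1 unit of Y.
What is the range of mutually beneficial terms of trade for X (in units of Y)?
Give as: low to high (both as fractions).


Opportunity cost of X for Country A = hours_X / hours_Y = 3/8 = 3/8 units of Y
Opportunity cost of X for Country B = hours_X / hours_Y = 2/5 = 2/5 units of Y
Terms of trade must be between the two opportunity costs.
Range: 3/8 to 2/5

3/8 to 2/5


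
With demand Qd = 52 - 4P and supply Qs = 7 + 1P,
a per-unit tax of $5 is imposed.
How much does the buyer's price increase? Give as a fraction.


With a per-unit tax, the buyer's price increase depends on relative slopes.
Supply slope: d = 1, Demand slope: b = 4
Buyer's price increase = d * tax / (b + d)
= 1 * 5 / (4 + 1)
= 5 / 5 = 1

1


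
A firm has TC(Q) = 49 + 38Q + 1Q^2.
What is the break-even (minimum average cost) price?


AC(Q) = 49/Q + 38 + 1Q
To minimize: dAC/dQ = -49/Q^2 + 1 = 0
Q^2 = 49/1 = 49
Q* = 7
Min AC = 49/7 + 38 + 1*7
Min AC = 7 + 38 + 7 = 52

52


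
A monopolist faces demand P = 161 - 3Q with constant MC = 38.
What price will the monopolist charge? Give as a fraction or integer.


MR = 161 - 6Q
Set MR = MC: 161 - 6Q = 38
Q* = 41/2
Substitute into demand:
P* = 161 - 3*41/2 = 199/2

199/2


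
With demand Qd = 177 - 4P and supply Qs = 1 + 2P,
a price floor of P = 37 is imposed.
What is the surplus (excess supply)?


At P = 37:
Qd = 177 - 4*37 = 29
Qs = 1 + 2*37 = 75
Surplus = Qs - Qd = 75 - 29 = 46

46


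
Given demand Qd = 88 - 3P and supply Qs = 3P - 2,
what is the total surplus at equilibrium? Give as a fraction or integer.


Find equilibrium: 88 - 3P = 3P - 2
88 + 2 = 6P
P* = 90/6 = 15
Q* = 3*15 - 2 = 43
Inverse demand: P = 88/3 - Q/3, so P_max = 88/3
Inverse supply: P = 2/3 + Q/3, so P_min = 2/3
CS = (1/2) * 43 * (88/3 - 15) = 1849/6
PS = (1/2) * 43 * (15 - 2/3) = 1849/6
TS = CS + PS = 1849/6 + 1849/6 = 1849/3

1849/3


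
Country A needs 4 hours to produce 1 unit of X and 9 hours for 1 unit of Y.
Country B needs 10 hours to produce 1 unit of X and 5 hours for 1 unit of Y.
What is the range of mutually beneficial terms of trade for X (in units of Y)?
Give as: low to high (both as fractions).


Opportunity cost of X for Country A = hours_X / hours_Y = 4/9 = 4/9 units of Y
Opportunity cost of X for Country B = hours_X / hours_Y = 10/5 = 2 units of Y
Terms of trade must be between the two opportunity costs.
Range: 4/9 to 2

4/9 to 2


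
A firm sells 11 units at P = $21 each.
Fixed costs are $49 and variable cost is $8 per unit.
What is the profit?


Total Revenue = P * Q = 21 * 11 = $231
Total Cost = FC + VC*Q = 49 + 8*11 = $137
Profit = TR - TC = 231 - 137 = $94

$94


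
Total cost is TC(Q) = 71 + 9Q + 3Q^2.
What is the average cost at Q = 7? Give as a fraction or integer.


TC(7) = 71 + 9*7 + 3*7^2
TC(7) = 71 + 63 + 147 = 281
AC = TC/Q = 281/7 = 281/7

281/7


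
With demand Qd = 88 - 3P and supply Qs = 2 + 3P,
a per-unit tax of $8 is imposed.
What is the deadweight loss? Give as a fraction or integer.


Pre-tax equilibrium quantity: Q* = 45
Post-tax equilibrium quantity: Q_tax = 33
Reduction in quantity: Q* - Q_tax = 12
DWL = (1/2) * tax * (Q* - Q_tax)
DWL = (1/2) * 8 * 12 = 48

48


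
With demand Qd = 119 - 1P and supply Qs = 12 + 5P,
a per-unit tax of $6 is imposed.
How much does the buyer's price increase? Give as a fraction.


With a per-unit tax, the buyer's price increase depends on relative slopes.
Supply slope: d = 5, Demand slope: b = 1
Buyer's price increase = d * tax / (b + d)
= 5 * 6 / (1 + 5)
= 30 / 6 = 5

5


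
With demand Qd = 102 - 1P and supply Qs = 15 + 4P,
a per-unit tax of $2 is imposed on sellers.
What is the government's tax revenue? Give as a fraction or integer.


With tax on sellers, new supply: Qs' = 15 + 4(P - 2)
= 7 + 4P
New equilibrium quantity:
Q_new = 83
Tax revenue = tax * Q_new = 2 * 83 = 166

166


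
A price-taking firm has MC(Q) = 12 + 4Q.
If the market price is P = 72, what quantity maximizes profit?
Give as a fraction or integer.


In perfect competition, profit is maximized where P = MC.
72 = 12 + 4Q
60 = 4Q
Q* = 60/4 = 15

15


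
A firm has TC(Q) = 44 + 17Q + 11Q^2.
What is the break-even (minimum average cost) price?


AC(Q) = 44/Q + 17 + 11Q
To minimize: dAC/dQ = -44/Q^2 + 11 = 0
Q^2 = 44/11 = 4
Q* = 2
Min AC = 44/2 + 17 + 11*2
Min AC = 22 + 17 + 22 = 61

61
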